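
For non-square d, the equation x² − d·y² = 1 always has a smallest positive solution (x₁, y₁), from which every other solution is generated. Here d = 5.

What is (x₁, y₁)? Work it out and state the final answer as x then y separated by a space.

9 4

√5 = [2; 4, …], period ℓ=1 (odd) → k=1
step 0: (2, 1)  from 2·(1,0) + (0,1)
step 1: (9, 4)  from 4·(2,1) + (1,0)
fundamental: x₁=9, y₁=4  (since 81 − 5·16 = 1)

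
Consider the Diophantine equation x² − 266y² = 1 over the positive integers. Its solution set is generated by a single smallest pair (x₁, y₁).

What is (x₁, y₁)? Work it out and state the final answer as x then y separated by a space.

685 42

√266 → a₀=16, period (3,4,3,32); ℓ=4 even so k=3
a_0=16:  p_0=16·1+0=16,  q_0=16·0+1=1
…
a_2=4:  p_2=4·49+16=212,  q_2=4·3+1=13
a_3=3:  p_3=3·212+49=685,  q_3=3·13+3=42
fundamental: x₁=685, y₁=42  (since 469225 − 266·1764 = 1)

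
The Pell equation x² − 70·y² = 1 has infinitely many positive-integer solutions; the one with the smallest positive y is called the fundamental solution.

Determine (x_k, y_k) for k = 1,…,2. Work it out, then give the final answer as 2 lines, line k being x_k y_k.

251 30
126001 15060

[8; 2,1,2,1,2,16] for √70; ℓ=6 ⇒ convergent index 5
k=0  a_k=8  p_k/q_k = 8/1
k=1  a_k=2  p_k/q_k = 17/2
…
k=3  a_k=2  p_k/q_k = 67/8
k=4  a_k=1  p_k/q_k = 92/11
k=5  a_k=2  p_k/q_k = 251/30
(x₁, y₁) = (251, 30);  251² − 70·30² = 1 ✓
k=2:  x_2 = 251·251+70·30·30 = 126001,  y_2 = 251·30+30·251 = 15060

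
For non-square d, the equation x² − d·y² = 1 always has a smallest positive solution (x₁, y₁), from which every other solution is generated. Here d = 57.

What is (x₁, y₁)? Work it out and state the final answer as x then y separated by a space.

√57 → a₀=7, period (1,1,4,1,1,14); ℓ=6 even so k=5
step 0: (7, 1)  from 7·(1,0) + (0,1)
step 1: (8, 1)  from 1·(7,1) + (1,0)
step 2: (15, 2)  from 1·(8,1) + (7,1)
…
step 4: (83, 11)  from 1·(68,9) + (15,2)
step 5: (151, 20)  from 1·(83,11) + (68,9)
(x₁, y₁) = (151, 20);  151² − 57·20² = 1 ✓

151 20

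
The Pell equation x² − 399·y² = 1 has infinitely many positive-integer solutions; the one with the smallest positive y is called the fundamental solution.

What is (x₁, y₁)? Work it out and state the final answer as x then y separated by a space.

20 1

√399 → a₀=19, period (1,38); ℓ=2 even so k=1
k=0  a_k=19  p_k/q_k = 19/1
k=1  a_k=1  p_k/q_k = 20/1
fundamental: x₁=20, y₁=1  (since 400 − 399·1 = 1)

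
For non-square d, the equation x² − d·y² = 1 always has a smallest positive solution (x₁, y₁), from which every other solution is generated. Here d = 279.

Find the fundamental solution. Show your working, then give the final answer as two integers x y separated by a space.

1520 91

√279 = [16; 1,2,2,1,2,2,1,32, …], period ℓ=8 (even) → k=7
i=0: a=16 ⇒ p=16, q=1
i=1: a=1 ⇒ p=17, q=1
i=2: a=2 ⇒ p=50, q=3
i=3: a=2 ⇒ p=117, q=7
i=4: a=1 ⇒ p=167, q=10
i=5: a=2 ⇒ p=451, q=27
i=6: a=2 ⇒ p=1069, q=64
i=7: a=1 ⇒ p=1520, q=91
fundamental: x₁=1520, y₁=91  (since 2310400 − 279·8281 = 1)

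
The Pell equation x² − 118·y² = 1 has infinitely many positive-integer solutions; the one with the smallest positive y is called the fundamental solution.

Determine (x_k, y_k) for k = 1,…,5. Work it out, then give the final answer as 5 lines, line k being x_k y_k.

306917 28254
188396089777 17343265836
115643925371868101 10645886241146970
70986173286526887819457 6534806934930865917144
43573726693046301732396700037 4011286680085707263143023126

[10; 1,6,3,2,10,2,3,6,1,20] for √118; ℓ=10 ⇒ convergent index 9
step 0: (10, 1)  from 10·(1,0) + (0,1)
step 1: (11, 1)  from 1·(10,1) + (1,0)
…
step 3: (239, 22)  from 3·(76,7) + (11,1)
step 4: (554, 51)  from 2·(239,22) + (76,7)
step 5: (5779, 532)  from 10·(554,51) + (239,22)
step 6: (12112, 1115)  from 2·(5779,532) + (554,51)
step 7: (42115, 3877)  from 3·(12112,1115) + (5779,532)
step 8: (264802, 24377)  from 6·(42115,3877) + (12112,1115)
step 9: (306917, 28254)  from 1·(264802,24377) + (42115,3877)
→ (306917, 28254).  Check: 306917²=94198044889, 118·28254²=94198044888, difference 1.
(306917+28254√118)^2 = 188396089777 + 17343265836√118
(306917+28254√118)^3 = 115643925371868101 + 10645886241146970√118
(306917+28254√118)^4 = 70986173286526887819457 + 6534806934930865917144√118
(306917+28254√118)^5 = 43573726693046301732396700037 + 4011286680085707263143023126√118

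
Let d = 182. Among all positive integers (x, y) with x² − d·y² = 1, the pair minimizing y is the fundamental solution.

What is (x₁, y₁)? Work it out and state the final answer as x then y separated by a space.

27 2

√182 → a₀=13, period (2,26); ℓ=2 even so k=1
i=0: a=13 ⇒ p=13, q=1
i=1: a=2 ⇒ p=27, q=2
→ (27, 2).  Check: 27²=729, 182·2²=728, difference 1.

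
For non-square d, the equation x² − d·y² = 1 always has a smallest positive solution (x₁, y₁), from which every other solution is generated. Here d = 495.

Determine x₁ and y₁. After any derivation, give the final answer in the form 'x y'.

89 4

[22; 4,44] for √495; ℓ=2 ⇒ convergent index 1
k=0  a_k=22  p_k/q_k = 22/1
k=1  a_k=4  p_k/q_k = 89/4
→ (89, 4).  Check: 89²=7921, 495·4²=7920, difference 1.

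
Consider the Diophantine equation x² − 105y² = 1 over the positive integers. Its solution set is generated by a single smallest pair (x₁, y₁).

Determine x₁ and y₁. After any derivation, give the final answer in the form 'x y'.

41 4

[10; 4,20] for √105; ℓ=2 ⇒ convergent index 1
i=0: a=10 ⇒ p=10, q=1
i=1: a=4 ⇒ p=41, q=4
fundamental: x₁=41, y₁=4  (since 1681 − 105·16 = 1)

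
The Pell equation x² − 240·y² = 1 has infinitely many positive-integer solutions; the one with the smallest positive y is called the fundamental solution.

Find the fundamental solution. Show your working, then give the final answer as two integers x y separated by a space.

31 2

d=240: √d = [15; 2,30] (ℓ=2, even), read p_1/q_1
k=0  a_k=15  p_k/q_k = 15/1
k=1  a_k=2  p_k/q_k = 31/2
fundamental: x₁=31, y₁=2  (since 961 − 240·4 = 1)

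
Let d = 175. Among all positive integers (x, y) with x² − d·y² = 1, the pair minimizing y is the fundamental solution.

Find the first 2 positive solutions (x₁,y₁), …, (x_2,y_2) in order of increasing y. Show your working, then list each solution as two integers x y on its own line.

2024 153
8193151 619344

[13; 4,2,1,2,4,26] for √175; ℓ=6 ⇒ convergent index 5
step 0: (13, 1)  from 13·(1,0) + (0,1)
step 1: (53, 4)  from 4·(13,1) + (1,0)
step 2: (119, 9)  from 2·(53,4) + (13,1)
step 3: (172, 13)  from 1·(119,9) + (53,4)
step 4: (463, 35)  from 2·(172,13) + (119,9)
step 5: (2024, 153)  from 4·(463,35) + (172,13)
→ (2024, 153).  Check: 2024²=4096576, 175·153²=4096575, difference 1.
(2024+153√175)^2 = 8193151 + 619344√175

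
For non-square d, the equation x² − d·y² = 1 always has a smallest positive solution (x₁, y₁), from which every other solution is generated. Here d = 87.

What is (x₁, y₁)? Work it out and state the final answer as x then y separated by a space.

28 3

√87 = [9; 3,18, …], period ℓ=2 (even) → k=1
a_0=9:  p_0=9·1+0=9,  q_0=9·0+1=1
a_1=3:  p_1=3·9+1=28,  q_1=3·1+0=3
(x₁, y₁) = (28, 3);  28² − 87·3² = 1 ✓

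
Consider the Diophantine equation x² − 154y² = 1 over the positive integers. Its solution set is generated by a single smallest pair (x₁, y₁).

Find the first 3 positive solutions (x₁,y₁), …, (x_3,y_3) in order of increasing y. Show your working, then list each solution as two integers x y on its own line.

21295 1716
906954049 73084440
38627172925615 3112666297884

√154 → a₀=12, period (2,2,3,1,2,1,3,2,2,24); ℓ=10 even so k=9
k=0  a_k=12  p_k/q_k = 12/1
…
k=3  a_k=3  p_k/q_k = 211/17
…
k=5  a_k=2  p_k/q_k = 757/61
…
k=8  a_k=2  p_k/q_k = 8724/703
k=9  a_k=2  p_k/q_k = 21295/1716
fundamental: x₁=21295, y₁=1716  (since 453477025 − 154·2944656 = 1)
k=2:  x_2 = 21295·21295+154·1716·1716 = 906954049,  y_2 = 21295·1716+1716·21295 = 73084440
k=3:  x_3 = 21295·906954049+154·1716·73084440 = 38627172925615,  y_3 = 21295·73084440+1716·906954049 = 3112666297884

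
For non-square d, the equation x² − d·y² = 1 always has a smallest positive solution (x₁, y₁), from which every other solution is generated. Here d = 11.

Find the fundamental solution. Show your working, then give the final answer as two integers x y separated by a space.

d=11: √d = [3; 3,6] (ℓ=2, even), read p_1/q_1
step 0: (3, 1)  from 3·(1,0) + (0,1)
step 1: (10, 3)  from 3·(3,1) + (1,0)
(x₁, y₁) = (10, 3);  10² − 11·3² = 1 ✓

10 3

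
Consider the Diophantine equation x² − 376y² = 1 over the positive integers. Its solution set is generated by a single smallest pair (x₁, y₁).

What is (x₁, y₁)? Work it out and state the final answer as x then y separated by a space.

[19; 2,1,1,3,1,…,1,2,38] for √376; ℓ=16 ⇒ convergent index 15
a_0=19:  p_0=19·1+0=19,  q_0=19·0+1=1
…
a_2=1:  p_2=1·39+19=58,  q_2=1·2+1=3
a_3=1:  p_3=1·58+39=97,  q_3=1·3+2=5
…
a_6=2:  p_6=2·446+349=1241,  q_6=2·23+18=64
…
a_8=4:  p_8=4·2928+1241=12953,  q_8=4·151+64=668
a_9=2:  p_9=2·12953+2928=28834,  q_9=2·668+151=1487
a_10=2:  p_10=2·28834+12953=70621,  q_10=2·1487+668=3642
a_11=1:  p_11=1·70621+28834=99455,  q_11=1·3642+1487=5129
…
a_13=1:  p_13=1·368986+99455=468441,  q_13=1·19029+5129=24158
a_14=1:  p_14=1·468441+368986=837427,  q_14=1·24158+19029=43187
a_15=2:  p_15=2·837427+468441=2143295,  q_15=2·43187+24158=110532
(x₁, y₁) = (2143295, 110532);  2143295² − 376·110532² = 1 ✓

2143295 110532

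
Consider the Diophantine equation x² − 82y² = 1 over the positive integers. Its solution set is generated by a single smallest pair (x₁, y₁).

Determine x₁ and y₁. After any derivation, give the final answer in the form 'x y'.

163 18

√82 = [9; 18, …], period ℓ=1 (odd) → k=1
i=0: a=9 ⇒ p=9, q=1
i=1: a=18 ⇒ p=163, q=18
fundamental: x₁=163, y₁=18  (since 26569 − 82·324 = 1)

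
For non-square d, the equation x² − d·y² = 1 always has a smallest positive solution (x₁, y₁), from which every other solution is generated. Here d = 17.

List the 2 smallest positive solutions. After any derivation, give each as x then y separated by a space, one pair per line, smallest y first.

√17 → a₀=4, period (8); ℓ=1 odd so k=1
a_0=4:  p_0=4·1+0=4,  q_0=4·0+1=1
a_1=8:  p_1=8·4+1=33,  q_1=8·1+0=8
(x₁, y₁) = (33, 8);  33² − 17·8² = 1 ✓
n=2: (33,8)∘(33,8) = (33·33+17·8·8, 33·8+8·33) = (2177,528)

33 8
2177 528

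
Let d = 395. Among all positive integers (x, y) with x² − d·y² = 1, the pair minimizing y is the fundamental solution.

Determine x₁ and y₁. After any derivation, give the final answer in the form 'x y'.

√395 = [19; 1,6,1,38, …], period ℓ=4 (even) → k=3
a_0=19:  p_0=19·1+0=19,  q_0=19·0+1=1
a_1=1:  p_1=1·19+1=20,  q_1=1·1+0=1
a_2=6:  p_2=6·20+19=139,  q_2=6·1+1=7
a_3=1:  p_3=1·139+20=159,  q_3=1·7+1=8
(x₁, y₁) = (159, 8);  159² − 395·8² = 1 ✓

159 8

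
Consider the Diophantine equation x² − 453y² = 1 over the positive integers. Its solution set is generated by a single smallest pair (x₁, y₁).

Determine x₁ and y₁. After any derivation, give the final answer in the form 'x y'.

1653751 77700

√453 → a₀=21, period (3,1,1,10,14,10,1,1,3,42); ℓ=10 even so k=9
k=0  a_k=21  p_k/q_k = 21/1
k=1  a_k=3  p_k/q_k = 64/3
…
k=3  a_k=1  p_k/q_k = 149/7
…
k=8  a_k=1  p_k/q_k = 469329/22051
k=9  a_k=3  p_k/q_k = 1653751/77700
(x₁, y₁) = (1653751, 77700);  1653751² − 453·77700² = 1 ✓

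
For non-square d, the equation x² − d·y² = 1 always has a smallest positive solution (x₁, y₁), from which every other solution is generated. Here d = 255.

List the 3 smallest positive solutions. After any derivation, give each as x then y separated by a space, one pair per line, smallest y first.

16 1
511 32
16336 1023

d=255: √d = [15; 1,30] (ℓ=2, even), read p_1/q_1
k=0  a_k=15  p_k/q_k = 15/1
k=1  a_k=1  p_k/q_k = 16/1
→ (16, 1).  Check: 16²=256, 255·1²=255, difference 1.
(16+1√255)^2 = 511 + 32√255
(16+1√255)^3 = 16336 + 1023√255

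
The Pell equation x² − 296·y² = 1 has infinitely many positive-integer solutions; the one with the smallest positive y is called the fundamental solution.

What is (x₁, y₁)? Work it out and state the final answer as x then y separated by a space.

3699 215

[17; 4,1,7,1,4,34] for √296; ℓ=6 ⇒ convergent index 5
step 0: (17, 1)  from 17·(1,0) + (0,1)
step 1: (69, 4)  from 4·(17,1) + (1,0)
…
step 4: (757, 44)  from 1·(671,39) + (86,5)
step 5: (3699, 215)  from 4·(757,44) + (671,39)
→ (3699, 215).  Check: 3699²=13682601, 296·215²=13682600, difference 1.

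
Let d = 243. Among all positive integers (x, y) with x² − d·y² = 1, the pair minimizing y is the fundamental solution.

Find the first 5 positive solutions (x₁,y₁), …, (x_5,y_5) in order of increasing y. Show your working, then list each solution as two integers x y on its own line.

[15; 1,1,2,3,15,3,2,1,1,30] for √243; ℓ=10 ⇒ convergent index 9
i=0: a=15 ⇒ p=15, q=1
i=1: a=1 ⇒ p=16, q=1
…
i=3: a=2 ⇒ p=78, q=5
i=4: a=3 ⇒ p=265, q=17
i=5: a=15 ⇒ p=4053, q=260
i=6: a=3 ⇒ p=12424, q=797
…
i=8: a=1 ⇒ p=41325, q=2651
i=9: a=1 ⇒ p=70226, q=4505
→ (70226, 4505).  Check: 70226²=4931691076, 243·4505²=4931691075, difference 1.
(70226+4505√243)^2 = 9863382151 + 632736260√243
(70226+4505√243)^3 = 1385331749802026 + 88869073185015√243
(70226+4505√243)^4 = 194572614913330773601 + 12481839066348990520√243
(70226+4505√243)^5 = 27328112908421802064005626 + 1753099260457979343330025√243

70226 4505
9863382151 632736260
1385331749802026 88869073185015
194572614913330773601 12481839066348990520
27328112908421802064005626 1753099260457979343330025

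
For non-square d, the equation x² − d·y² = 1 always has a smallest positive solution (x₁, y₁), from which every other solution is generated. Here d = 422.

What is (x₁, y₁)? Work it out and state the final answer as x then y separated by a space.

√422 = [20; 1,1,5,2,1,…,1,1,40, …], period ℓ=14 (even) → k=13
step 0: (20, 1)  from 20·(1,0) + (0,1)
…
step 4: (493, 24)  from 2·(226,11) + (41,2)
…
step 6: (2650, 129)  from 3·(719,35) + (493,24)
…
step 9: (217526, 10589)  from 1·(163807,7974) + (53719,2615)
step 10: (598859, 29152)  from 2·(217526,10589) + (163807,7974)
…
step 12: (3810680, 185501)  from 1·(3211821,156349) + (598859,29152)
step 13: (7022501, 341850)  from 1·(3810680,185501) + (3211821,156349)
(x₁, y₁) = (7022501, 341850);  7022501² − 422·341850² = 1 ✓

7022501 341850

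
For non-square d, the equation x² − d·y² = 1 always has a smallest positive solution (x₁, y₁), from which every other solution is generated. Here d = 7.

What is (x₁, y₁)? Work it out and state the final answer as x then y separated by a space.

8 3

d=7: √d = [2; 1,1,1,4] (ℓ=4, even), read p_3/q_3
step 0: (2, 1)  from 2·(1,0) + (0,1)
step 1: (3, 1)  from 1·(2,1) + (1,0)
step 2: (5, 2)  from 1·(3,1) + (2,1)
step 3: (8, 3)  from 1·(5,2) + (3,1)
(x₁, y₁) = (8, 3);  8² − 7·3² = 1 ✓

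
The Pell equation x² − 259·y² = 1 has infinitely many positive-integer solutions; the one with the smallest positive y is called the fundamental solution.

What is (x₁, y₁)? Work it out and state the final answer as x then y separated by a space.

√259 → a₀=16, period (10,1,2,3,4,3,2,1,10,32); ℓ=10 even so k=9
step 0: (16, 1)  from 16·(1,0) + (0,1)
step 1: (161, 10)  from 10·(16,1) + (1,0)
…
step 4: (1722, 107)  from 3·(515,32) + (177,11)
step 5: (7403, 460)  from 4·(1722,107) + (515,32)
step 6: (23931, 1487)  from 3·(7403,460) + (1722,107)
step 7: (55265, 3434)  from 2·(23931,1487) + (7403,460)
step 8: (79196, 4921)  from 1·(55265,3434) + (23931,1487)
step 9: (847225, 52644)  from 10·(79196,4921) + (55265,3434)
(x₁, y₁) = (847225, 52644);  847225² − 259·52644² = 1 ✓

847225 52644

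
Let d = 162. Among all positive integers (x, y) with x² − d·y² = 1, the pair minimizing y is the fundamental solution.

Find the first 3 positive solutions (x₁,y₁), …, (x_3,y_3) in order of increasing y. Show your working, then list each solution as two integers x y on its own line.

√162 = [12; 1,2,1,2,12,2,1,2,1,24, …], period ℓ=10 (even) → k=9
a_0=12:  p_0=12·1+0=12,  q_0=12·0+1=1
…
a_3=1:  p_3=1·38+13=51,  q_3=1·3+1=4
a_4=2:  p_4=2·51+38=140,  q_4=2·4+3=11
a_5=12:  p_5=12·140+51=1731,  q_5=12·11+4=136
…
a_7=1:  p_7=1·3602+1731=5333,  q_7=1·283+136=419
a_8=2:  p_8=2·5333+3602=14268,  q_8=2·419+283=1121
a_9=1:  p_9=1·14268+5333=19601,  q_9=1·1121+419=1540
fundamental: x₁=19601, y₁=1540  (since 384199201 − 162·2371600 = 1)
k=2:  x_2 = 19601·19601+162·1540·1540 = 768398401,  y_2 = 19601·1540+1540·19601 = 60371080
k=3:  x_3 = 19601·768398401+162·1540·60371080 = 30122754096401,  y_3 = 19601·60371080+1540·768398401 = 2366667076620

19601 1540
768398401 60371080
30122754096401 2366667076620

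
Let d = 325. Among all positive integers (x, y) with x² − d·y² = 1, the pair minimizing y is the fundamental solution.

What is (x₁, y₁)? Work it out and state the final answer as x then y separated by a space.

649 36

d=325: √d = [18; 36] (ℓ=1, odd), read p_1/q_1
i=0: a=18 ⇒ p=18, q=1
i=1: a=36 ⇒ p=649, q=36
fundamental: x₁=649, y₁=36  (since 421201 − 325·1296 = 1)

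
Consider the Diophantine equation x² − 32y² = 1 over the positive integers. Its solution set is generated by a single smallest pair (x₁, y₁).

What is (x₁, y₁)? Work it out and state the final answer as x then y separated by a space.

17 3

√32 → a₀=5, period (1,1,1,10); ℓ=4 even so k=3
a_0=5:  p_0=5·1+0=5,  q_0=5·0+1=1
…
a_2=1:  p_2=1·6+5=11,  q_2=1·1+1=2
a_3=1:  p_3=1·11+6=17,  q_3=1·2+1=3
(x₁, y₁) = (17, 3);  17² − 32·3² = 1 ✓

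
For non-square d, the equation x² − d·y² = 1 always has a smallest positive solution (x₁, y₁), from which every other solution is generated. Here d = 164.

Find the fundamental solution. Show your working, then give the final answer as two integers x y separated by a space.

2049 160

d=164: √d = [12; 1,4,6,4,1,24] (ℓ=6, even), read p_5/q_5
i=0: a=12 ⇒ p=12, q=1
…
i=2: a=4 ⇒ p=64, q=5
i=3: a=6 ⇒ p=397, q=31
i=4: a=4 ⇒ p=1652, q=129
i=5: a=1 ⇒ p=2049, q=160
(x₁, y₁) = (2049, 160);  2049² − 164·160² = 1 ✓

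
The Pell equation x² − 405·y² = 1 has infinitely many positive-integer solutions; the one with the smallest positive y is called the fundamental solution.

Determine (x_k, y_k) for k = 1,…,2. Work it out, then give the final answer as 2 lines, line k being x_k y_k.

161 8
51841 2576

√405 = [20; 8,40, …], period ℓ=2 (even) → k=1
a_0=20:  p_0=20·1+0=20,  q_0=20·0+1=1
a_1=8:  p_1=8·20+1=161,  q_1=8·1+0=8
fundamental: x₁=161, y₁=8  (since 25921 − 405·64 = 1)
n=2: (161,8)∘(161,8) = (161·161+405·8·8, 161·8+8·161) = (51841,2576)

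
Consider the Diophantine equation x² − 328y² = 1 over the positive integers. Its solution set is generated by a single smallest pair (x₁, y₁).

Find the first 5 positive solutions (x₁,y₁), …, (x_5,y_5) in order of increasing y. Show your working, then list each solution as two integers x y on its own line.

163 9
53137 2934
17322499 956475
5647081537 311807916
1840931258563 101648424141

d=328: √d = [18; 9,36] (ℓ=2, even), read p_1/q_1
step 0: (18, 1)  from 18·(1,0) + (0,1)
step 1: (163, 9)  from 9·(18,1) + (1,0)
→ (163, 9).  Check: 163²=26569, 328·9²=26568, difference 1.
(163+9√328)^2 = 53137 + 2934√328
(163+9√328)^3 = 17322499 + 956475√328
(163+9√328)^4 = 5647081537 + 311807916√328
(163+9√328)^5 = 1840931258563 + 101648424141√328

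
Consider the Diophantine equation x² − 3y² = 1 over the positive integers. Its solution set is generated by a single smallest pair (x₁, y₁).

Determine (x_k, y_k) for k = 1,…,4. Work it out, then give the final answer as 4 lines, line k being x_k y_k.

[1; 1,2] for √3; ℓ=2 ⇒ convergent index 1
a_0=1:  p_0=1·1+0=1,  q_0=1·0+1=1
a_1=1:  p_1=1·1+1=2,  q_1=1·1+0=1
(x₁, y₁) = (2, 1);  2² − 3·1² = 1 ✓
(2+1√3)^2 = 7 + 4√3
(2+1√3)^3 = 26 + 15√3
(2+1√3)^4 = 97 + 56√3

2 1
7 4
26 15
97 56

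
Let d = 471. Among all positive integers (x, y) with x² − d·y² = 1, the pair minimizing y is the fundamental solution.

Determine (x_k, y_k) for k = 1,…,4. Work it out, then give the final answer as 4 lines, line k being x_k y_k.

√471 = [21; 1,2,2,1,3,…,2,1,42, …], period ℓ=14 (even) → k=13
k=0  a_k=21  p_k/q_k = 21/1
…
k=2  a_k=2  p_k/q_k = 65/3
k=3  a_k=2  p_k/q_k = 152/7
k=4  a_k=1  p_k/q_k = 217/10
…
k=6  a_k=4  p_k/q_k = 3429/158
…
k=8  a_k=4  p_k/q_k = 198665/9154
k=9  a_k=3  p_k/q_k = 644804/29711
k=10  a_k=1  p_k/q_k = 843469/38865
…
k=12  a_k=2  p_k/q_k = 5506953/253747
k=13  a_k=1  p_k/q_k = 7838695/361188
→ (7838695, 361188).  Check: 7838695²=61445139303025, 471·361188²=61445139303024, difference 1.
(x_2, y_2) = (7838695·7838695 + 471·361188·361188, 7838695·361188 + 361188·7838695) = (122890278606049, 5662485139320)
(x_3, y_3) = (7838695·122890278606049 + 471·361188·5662485139320, 7838695·5662485139320 + 361188·122890278606049) = (1926598824915678693415, 88772987898323613612)
(x_4, y_4) = (7838695·1926598824915678693415 + 471·361188·88772987898323613612, 7838695·88772987898323613612 + 361188·1926598824915678693415) = (30204041151744689101078780801, 1391728752747293974319493360)

7838695 361188
122890278606049 5662485139320
1926598824915678693415 88772987898323613612
30204041151744689101078780801 1391728752747293974319493360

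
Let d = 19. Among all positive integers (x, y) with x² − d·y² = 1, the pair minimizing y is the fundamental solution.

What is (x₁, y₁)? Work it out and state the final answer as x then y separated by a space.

√19 = [4; 2,1,3,1,2,8, …], period ℓ=6 (even) → k=5
step 0: (4, 1)  from 4·(1,0) + (0,1)
step 1: (9, 2)  from 2·(4,1) + (1,0)
step 2: (13, 3)  from 1·(9,2) + (4,1)
step 3: (48, 11)  from 3·(13,3) + (9,2)
step 4: (61, 14)  from 1·(48,11) + (13,3)
step 5: (170, 39)  from 2·(61,14) + (48,11)
→ (170, 39).  Check: 170²=28900, 19·39²=28899, difference 1.

170 39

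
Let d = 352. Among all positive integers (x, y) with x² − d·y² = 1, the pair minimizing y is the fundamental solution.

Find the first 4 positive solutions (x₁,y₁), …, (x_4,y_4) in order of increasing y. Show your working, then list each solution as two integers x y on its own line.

77617 4137
12048797377 642203058
1870383011943601 99691749501435
290347036464004160257 15475549041463557732

√352 = [18; 1,3,5,9,5,3,1,36, …], period ℓ=8 (even) → k=7
step 0: (18, 1)  from 18·(1,0) + (0,1)
step 1: (19, 1)  from 1·(18,1) + (1,0)
step 2: (75, 4)  from 3·(19,1) + (18,1)
…
step 5: (18499, 986)  from 5·(3621,193) + (394,21)
step 6: (59118, 3151)  from 3·(18499,986) + (3621,193)
step 7: (77617, 4137)  from 1·(59118,3151) + (18499,986)
(x₁, y₁) = (77617, 4137);  77617² − 352·4137² = 1 ✓
n=2: (77617,4137)∘(77617,4137) = (77617·77617+352·4137·4137, 77617·4137+4137·77617) = (12048797377,642203058)
n=3: (12048797377,642203058)∘(77617,4137) = (77617·12048797377+352·4137·642203058, 77617·642203058+4137·12048797377) = (1870383011943601,99691749501435)
n=4: (1870383011943601,99691749501435)∘(77617,4137) = (77617·1870383011943601+352·4137·99691749501435, 77617·99691749501435+4137·1870383011943601) = (290347036464004160257,15475549041463557732)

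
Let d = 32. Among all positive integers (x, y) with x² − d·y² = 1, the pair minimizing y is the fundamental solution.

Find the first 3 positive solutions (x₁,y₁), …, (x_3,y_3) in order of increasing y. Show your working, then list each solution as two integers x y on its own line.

√32 → a₀=5, period (1,1,1,10); ℓ=4 even so k=3
k=0  a_k=5  p_k/q_k = 5/1
k=1  a_k=1  p_k/q_k = 6/1
k=2  a_k=1  p_k/q_k = 11/2
k=3  a_k=1  p_k/q_k = 17/3
fundamental: x₁=17, y₁=3  (since 289 − 32·9 = 1)
(17+3√32)^2 = 577 + 102√32
(17+3√32)^3 = 19601 + 3465√32

17 3
577 102
19601 3465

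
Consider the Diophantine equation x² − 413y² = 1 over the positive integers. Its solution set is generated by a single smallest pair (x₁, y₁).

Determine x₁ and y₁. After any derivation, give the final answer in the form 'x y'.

113399 5580

d=413: √d = [20; 3,9,1,4,1,9,3,40] (ℓ=8, even), read p_7/q_7
k=0  a_k=20  p_k/q_k = 20/1
…
k=2  a_k=9  p_k/q_k = 569/28
k=3  a_k=1  p_k/q_k = 630/31
k=4  a_k=4  p_k/q_k = 3089/152
k=5  a_k=1  p_k/q_k = 3719/183
k=6  a_k=9  p_k/q_k = 36560/1799
k=7  a_k=3  p_k/q_k = 113399/5580
(x₁, y₁) = (113399, 5580);  113399² − 413·5580² = 1 ✓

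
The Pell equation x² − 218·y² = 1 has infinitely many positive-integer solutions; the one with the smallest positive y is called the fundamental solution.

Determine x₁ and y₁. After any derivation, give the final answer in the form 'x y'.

126003 8534

√218 → a₀=14, period (1,3,3,1,28); ℓ=5 odd so k=9
k=0  a_k=14  p_k/q_k = 14/1
…
k=3  a_k=3  p_k/q_k = 192/13
…
k=8  a_k=3  p_k/q_k = 96370/6527
k=9  a_k=1  p_k/q_k = 126003/8534
→ (126003, 8534).  Check: 126003²=15876756009, 218·8534²=15876756008, difference 1.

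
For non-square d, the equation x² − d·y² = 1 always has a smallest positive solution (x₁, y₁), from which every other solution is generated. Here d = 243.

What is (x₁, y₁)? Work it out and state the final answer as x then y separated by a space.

√243 → a₀=15, period (1,1,2,3,15,3,2,1,1,30); ℓ=10 even so k=9
step 0: (15, 1)  from 15·(1,0) + (0,1)
step 1: (16, 1)  from 1·(15,1) + (1,0)
step 2: (31, 2)  from 1·(16,1) + (15,1)
step 3: (78, 5)  from 2·(31,2) + (16,1)
…
step 8: (41325, 2651)  from 1·(28901,1854) + (12424,797)
step 9: (70226, 4505)  from 1·(41325,2651) + (28901,1854)
→ (70226, 4505).  Check: 70226²=4931691076, 243·4505²=4931691075, difference 1.

70226 4505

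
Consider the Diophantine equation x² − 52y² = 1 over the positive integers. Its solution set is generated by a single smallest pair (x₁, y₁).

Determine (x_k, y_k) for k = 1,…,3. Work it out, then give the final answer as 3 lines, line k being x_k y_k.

d=52: √d = [7; 4,1,2,1,4,14] (ℓ=6, even), read p_5/q_5
i=0: a=7 ⇒ p=7, q=1
…
i=2: a=1 ⇒ p=36, q=5
…
i=4: a=1 ⇒ p=137, q=19
i=5: a=4 ⇒ p=649, q=90
fundamental: x₁=649, y₁=90  (since 421201 − 52·8100 = 1)
(649+90√52)^2 = 842401 + 116820√52
(649+90√52)^3 = 1093435849 + 151632270√52

649 90
842401 116820
1093435849 151632270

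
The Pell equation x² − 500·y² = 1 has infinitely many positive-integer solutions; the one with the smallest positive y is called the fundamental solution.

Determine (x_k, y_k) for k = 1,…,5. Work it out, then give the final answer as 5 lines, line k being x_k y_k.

930249 41602
1730726404001 77400437796
3220013013190122249 144003359718540806
5990827771012465337616001 267917962749548332043592
11145923086309929722690704506249 498460833859465169310720288010

[22; 2,1,3,2,1,…,1,2,44] for √500; ℓ=14 ⇒ convergent index 13
a_0=22:  p_0=22·1+0=22,  q_0=22·0+1=1
…
a_2=1:  p_2=1·45+22=67,  q_2=1·2+1=3
a_3=3:  p_3=3·67+45=246,  q_3=3·3+2=11
…
a_6=1:  p_6=1·805+559=1364,  q_6=1·36+25=61
…
a_9=1:  p_9=1·15809+14445=30254,  q_9=1·707+646=1353
a_10=2:  p_10=2·30254+15809=76317,  q_10=2·1353+707=3413
…
a_12=1:  p_12=1·259205+76317=335522,  q_12=1·11592+3413=15005
a_13=2:  p_13=2·335522+259205=930249,  q_13=2·15005+11592=41602
(x₁, y₁) = (930249, 41602);  930249² − 500·41602² = 1 ✓
k=2:  x_2 = 930249·930249+500·41602·41602 = 1730726404001,  y_2 = 930249·41602+41602·930249 = 77400437796
k=3:  x_3 = 930249·1730726404001+500·41602·77400437796 = 3220013013190122249,  y_3 = 930249·77400437796+41602·1730726404001 = 144003359718540806
k=4:  x_4 = 930249·3220013013190122249+500·41602·144003359718540806 = 5990827771012465337616001,  y_4 = 930249·144003359718540806+41602·3220013013190122249 = 267917962749548332043592
k=5:  x_5 = 930249·5990827771012465337616001+500·41602·267917962749548332043592 = 11145923086309929722690704506249,  y_5 = 930249·267917962749548332043592+41602·5990827771012465337616001 = 498460833859465169310720288010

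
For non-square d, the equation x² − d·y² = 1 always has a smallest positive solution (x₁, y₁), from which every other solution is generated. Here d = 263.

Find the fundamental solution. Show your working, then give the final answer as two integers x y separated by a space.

139128 8579

√263 = [16; 4,1,1,1,1,15,1,1,1,1,4,32, …], period ℓ=12 (even) → k=11
step 0: (16, 1)  from 16·(1,0) + (0,1)
…
step 6: (5822, 359)  from 15·(373,23) + (227,14)
…
step 8: (12017, 741)  from 1·(6195,382) + (5822,359)
step 9: (18212, 1123)  from 1·(12017,741) + (6195,382)
step 10: (30229, 1864)  from 1·(18212,1123) + (12017,741)
step 11: (139128, 8579)  from 4·(30229,1864) + (18212,1123)
→ (139128, 8579).  Check: 139128²=19356600384, 263·8579²=19356600383, difference 1.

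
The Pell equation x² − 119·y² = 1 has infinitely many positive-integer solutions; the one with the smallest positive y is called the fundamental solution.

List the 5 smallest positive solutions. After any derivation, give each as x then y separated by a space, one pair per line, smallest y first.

120 11
28799 2640
6911640 633589
1658764801 152058720
398096640600 36493459211

[10; 1,9,1,20] for √119; ℓ=4 ⇒ convergent index 3
k=0  a_k=10  p_k/q_k = 10/1
k=1  a_k=1  p_k/q_k = 11/1
k=2  a_k=9  p_k/q_k = 109/10
k=3  a_k=1  p_k/q_k = 120/11
(x₁, y₁) = (120, 11);  120² − 119·11² = 1 ✓
k=2:  x_2 = 120·120+119·11·11 = 28799,  y_2 = 120·11+11·120 = 2640
k=3:  x_3 = 120·28799+119·11·2640 = 6911640,  y_3 = 120·2640+11·28799 = 633589
k=4:  x_4 = 120·6911640+119·11·633589 = 1658764801,  y_4 = 120·633589+11·6911640 = 152058720
k=5:  x_5 = 120·1658764801+119·11·152058720 = 398096640600,  y_5 = 120·152058720+11·1658764801 = 36493459211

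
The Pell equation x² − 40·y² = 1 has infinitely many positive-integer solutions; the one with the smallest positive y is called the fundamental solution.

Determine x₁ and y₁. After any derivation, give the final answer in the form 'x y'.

19 3

√40 → a₀=6, period (3,12); ℓ=2 even so k=1
a_0=6:  p_0=6·1+0=6,  q_0=6·0+1=1
a_1=3:  p_1=3·6+1=19,  q_1=3·1+0=3
fundamental: x₁=19, y₁=3  (since 361 − 40·9 = 1)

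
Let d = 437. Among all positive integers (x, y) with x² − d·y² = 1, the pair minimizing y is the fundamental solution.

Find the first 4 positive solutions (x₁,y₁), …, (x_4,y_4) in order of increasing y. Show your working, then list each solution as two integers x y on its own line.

d=437: √d = [20; 1,9,2,9,1,40] (ℓ=6, even), read p_5/q_5
i=0: a=20 ⇒ p=20, q=1
…
i=4: a=9 ⇒ p=4160, q=199
i=5: a=1 ⇒ p=4599, q=220
→ (4599, 220).  Check: 4599²=21150801, 437·220²=21150800, difference 1.
k=2:  x_2 = 4599·4599+437·220·220 = 42301601,  y_2 = 4599·220+220·4599 = 2023560
k=3:  x_3 = 4599·42301601+437·220·2023560 = 389090121399,  y_3 = 4599·2023560+220·42301601 = 18612704660
k=4:  x_4 = 4599·389090121399+437·220·18612704660 = 3578850894326401,  y_4 = 4599·18612704660+220·389090121399 = 171199655439120

4599 220
42301601 2023560
389090121399 18612704660
3578850894326401 171199655439120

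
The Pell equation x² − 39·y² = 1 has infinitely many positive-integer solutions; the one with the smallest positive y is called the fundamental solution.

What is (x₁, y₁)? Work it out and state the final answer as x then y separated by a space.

[6; 4,12] for √39; ℓ=2 ⇒ convergent index 1
k=0  a_k=6  p_k/q_k = 6/1
k=1  a_k=4  p_k/q_k = 25/4
fundamental: x₁=25, y₁=4  (since 625 − 39·16 = 1)

25 4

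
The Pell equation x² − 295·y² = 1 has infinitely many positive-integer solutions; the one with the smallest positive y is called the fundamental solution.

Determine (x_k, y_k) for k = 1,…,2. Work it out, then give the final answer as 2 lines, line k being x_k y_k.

√295 = [17; 5,1,2,3,2,6,2,3,2,1,5,34, …], period ℓ=12 (even) → k=11
i=0: a=17 ⇒ p=17, q=1
i=1: a=5 ⇒ p=86, q=5
i=2: a=1 ⇒ p=103, q=6
…
i=4: a=3 ⇒ p=979, q=57
i=5: a=2 ⇒ p=2250, q=131
…
i=7: a=2 ⇒ p=31208, q=1817
…
i=9: a=2 ⇒ p=247414, q=14405
i=10: a=1 ⇒ p=355517, q=20699
i=11: a=5 ⇒ p=2024999, q=117900
fundamental: x₁=2024999, y₁=117900  (since 4100620950001 − 295·13900410000 = 1)
n=2: (2024999,117900)∘(2024999,117900) = (2024999·2024999+295·117900·117900, 2024999·117900+117900·2024999) = (8201241900001,477494764200)

2024999 117900
8201241900001 477494764200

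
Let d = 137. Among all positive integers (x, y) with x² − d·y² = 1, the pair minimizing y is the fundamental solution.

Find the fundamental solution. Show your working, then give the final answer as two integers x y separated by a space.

d=137: √d = [11; 1,2,2,1,1,2,2,1,22] (ℓ=9, odd), read p_17/q_17
i=0: a=11 ⇒ p=11, q=1
i=1: a=1 ⇒ p=12, q=1
…
i=4: a=1 ⇒ p=117, q=10
i=5: a=1 ⇒ p=199, q=17
…
i=7: a=2 ⇒ p=1229, q=105
i=8: a=1 ⇒ p=1744, q=149
…
i=10: a=1 ⇒ p=41341, q=3532
i=11: a=2 ⇒ p=122279, q=10447
i=12: a=2 ⇒ p=285899, q=24426
i=13: a=1 ⇒ p=408178, q=34873
i=14: a=1 ⇒ p=694077, q=59299
i=15: a=2 ⇒ p=1796332, q=153471
i=16: a=2 ⇒ p=4286741, q=366241
i=17: a=1 ⇒ p=6083073, q=519712
(x₁, y₁) = (6083073, 519712);  6083073² − 137·519712² = 1 ✓

6083073 519712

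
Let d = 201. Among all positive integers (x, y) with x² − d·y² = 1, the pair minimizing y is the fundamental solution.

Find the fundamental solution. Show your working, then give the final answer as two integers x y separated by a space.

d=201: √d = [14; 5,1,1,1,2,…,1,5,28] (ℓ=14, even), read p_13/q_13
k=0  a_k=14  p_k/q_k = 14/1
k=1  a_k=5  p_k/q_k = 71/5
k=2  a_k=1  p_k/q_k = 85/6
…
k=4  a_k=1  p_k/q_k = 241/17
k=5  a_k=2  p_k/q_k = 638/45
…
k=8  a_k=1  p_k/q_k = 8549/603
k=9  a_k=2  p_k/q_k = 24768/1747
…
k=11  a_k=1  p_k/q_k = 58085/4097
k=12  a_k=1  p_k/q_k = 91402/6447
k=13  a_k=5  p_k/q_k = 515095/36332
(x₁, y₁) = (515095, 36332);  515095² − 201·36332² = 1 ✓

515095 36332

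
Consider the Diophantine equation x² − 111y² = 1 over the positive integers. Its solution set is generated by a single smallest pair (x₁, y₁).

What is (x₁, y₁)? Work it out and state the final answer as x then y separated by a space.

295 28

d=111: √d = [10; 1,1,6,1,1,20] (ℓ=6, even), read p_5/q_5
k=0  a_k=10  p_k/q_k = 10/1
k=1  a_k=1  p_k/q_k = 11/1
k=2  a_k=1  p_k/q_k = 21/2
k=3  a_k=6  p_k/q_k = 137/13
k=4  a_k=1  p_k/q_k = 158/15
k=5  a_k=1  p_k/q_k = 295/28
(x₁, y₁) = (295, 28);  295² − 111·28² = 1 ✓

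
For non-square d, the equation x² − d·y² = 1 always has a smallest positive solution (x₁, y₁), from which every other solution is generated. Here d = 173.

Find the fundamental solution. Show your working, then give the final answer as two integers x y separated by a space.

[13; 6,1,1,6,26] for √173; ℓ=5 ⇒ convergent index 9
k=0  a_k=13  p_k/q_k = 13/1
k=1  a_k=6  p_k/q_k = 79/6
…
k=3  a_k=1  p_k/q_k = 171/13
k=4  a_k=6  p_k/q_k = 1118/85
k=5  a_k=26  p_k/q_k = 29239/2223
…
k=7  a_k=1  p_k/q_k = 205791/15646
k=8  a_k=1  p_k/q_k = 382343/29069
k=9  a_k=6  p_k/q_k = 2499849/190060
fundamental: x₁=2499849, y₁=190060  (since 6249245022801 − 173·36122803600 = 1)

2499849 190060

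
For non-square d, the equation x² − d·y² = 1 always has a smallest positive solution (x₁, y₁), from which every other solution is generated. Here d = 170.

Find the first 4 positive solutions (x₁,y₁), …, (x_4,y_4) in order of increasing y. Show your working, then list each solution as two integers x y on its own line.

339 26
229841 17628
155831859 11951758
105653770561 8103274296

√170 = [13; 26, …], period ℓ=1 (odd) → k=1
step 0: (13, 1)  from 13·(1,0) + (0,1)
step 1: (339, 26)  from 26·(13,1) + (1,0)
fundamental: x₁=339, y₁=26  (since 114921 − 170·676 = 1)
(x_2, y_2) = (339·339 + 170·26·26, 339·26 + 26·339) = (229841, 17628)
(x_3, y_3) = (339·229841 + 170·26·17628, 339·17628 + 26·229841) = (155831859, 11951758)
(x_4, y_4) = (339·155831859 + 170·26·11951758, 339·11951758 + 26·155831859) = (105653770561, 8103274296)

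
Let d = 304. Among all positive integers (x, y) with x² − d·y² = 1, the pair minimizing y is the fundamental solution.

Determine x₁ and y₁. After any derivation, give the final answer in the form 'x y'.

57799 3315

√304 → a₀=17, period (2,3,2,1,1,1,1,1,2,3,2,34); ℓ=12 even so k=11
a_0=17:  p_0=17·1+0=17,  q_0=17·0+1=1
a_1=2:  p_1=2·17+1=35,  q_1=2·1+0=2
…
a_4=1:  p_4=1·279+122=401,  q_4=1·16+7=23
…
a_7=1:  p_7=1·1081+680=1761,  q_7=1·62+39=101
…
a_9=2:  p_9=2·2842+1761=7445,  q_9=2·163+101=427
a_10=3:  p_10=3·7445+2842=25177,  q_10=3·427+163=1444
a_11=2:  p_11=2·25177+7445=57799,  q_11=2·1444+427=3315
(x₁, y₁) = (57799, 3315);  57799² − 304·3315² = 1 ✓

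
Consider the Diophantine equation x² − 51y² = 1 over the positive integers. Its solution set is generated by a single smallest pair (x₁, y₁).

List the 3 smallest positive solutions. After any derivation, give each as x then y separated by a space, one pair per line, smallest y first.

50 7
4999 700
499850 69993

[7; 7,14] for √51; ℓ=2 ⇒ convergent index 1
a_0=7:  p_0=7·1+0=7,  q_0=7·0+1=1
a_1=7:  p_1=7·7+1=50,  q_1=7·1+0=7
fundamental: x₁=50, y₁=7  (since 2500 − 51·49 = 1)
(50+7√51)^2 = 4999 + 700√51
(50+7√51)^3 = 499850 + 69993√51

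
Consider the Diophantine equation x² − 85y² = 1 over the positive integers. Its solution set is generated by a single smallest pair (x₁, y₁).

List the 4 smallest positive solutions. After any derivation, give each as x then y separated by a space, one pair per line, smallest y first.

d=85: √d = [9; 4,1,1,4,18] (ℓ=5, odd), read p_9/q_9
a_0=9:  p_0=9·1+0=9,  q_0=9·0+1=1
…
a_3=1:  p_3=1·46+37=83,  q_3=1·5+4=9
…
a_5=18:  p_5=18·378+83=6887,  q_5=18·41+9=747
a_6=4:  p_6=4·6887+378=27926,  q_6=4·747+41=3029
a_7=1:  p_7=1·27926+6887=34813,  q_7=1·3029+747=3776
a_8=1:  p_8=1·34813+27926=62739,  q_8=1·3776+3029=6805
a_9=4:  p_9=4·62739+34813=285769,  q_9=4·6805+3776=30996
→ (285769, 30996).  Check: 285769²=81663921361, 85·30996²=81663921360, difference 1.
(x_2, y_2) = (285769·285769 + 85·30996·30996, 285769·30996 + 30996·285769) = (163327842721, 17715391848)
(x_3, y_3) = (285769·163327842721 + 85·30996·17715391848, 285769·17715391848 + 30996·163327842721) = (93348068572789129, 10125019625991228)
(x_4, y_4) = (285769·93348068572789129 + 85·30996·10125019625991228, 285769·10125019625991228 + 30996·93348068572789129) = (53351968415791425367681, 5786833466982059076816)

285769 30996
163327842721 17715391848
93348068572789129 10125019625991228
53351968415791425367681 5786833466982059076816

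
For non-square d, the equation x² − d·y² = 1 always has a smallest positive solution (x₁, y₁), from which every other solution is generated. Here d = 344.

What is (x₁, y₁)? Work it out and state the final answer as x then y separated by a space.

10405 561

√344 → a₀=18, period (1,1,4,1,3,1,4,1,1,36); ℓ=10 even so k=9
k=0  a_k=18  p_k/q_k = 18/1
k=1  a_k=1  p_k/q_k = 19/1
…
k=3  a_k=4  p_k/q_k = 167/9
k=4  a_k=1  p_k/q_k = 204/11
…
k=8  a_k=1  p_k/q_k = 5694/307
k=9  a_k=1  p_k/q_k = 10405/561
fundamental: x₁=10405, y₁=561  (since 108264025 − 344·314721 = 1)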